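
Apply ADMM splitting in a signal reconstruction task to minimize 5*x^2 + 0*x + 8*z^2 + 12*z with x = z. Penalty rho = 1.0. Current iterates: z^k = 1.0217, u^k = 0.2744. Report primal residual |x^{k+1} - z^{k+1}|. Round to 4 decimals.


ADMM iteration with rho = 1.0, z^k = 1.0217, u^k = 0.2744
Step 1: x-update.
Minimize 5*x^2 + 0*x + (1.0/2)*(x - 1.0217 + 0.2744)^2
FOC: (2*5 + 1.0)*x = 0 + 1.0*(1.0217 - 0.2744)
x^{k+1} = 0.0679
Step 2: z-update.
Minimize 8*z^2 + 12*z + (1.0/2)*(0.0679 - z + 0.2744)^2
FOC: (2*8 + 1.0)*z = -12 + 1.0*(0.0679 + 0.2744)
z^{k+1} = -0.6857
Step 3: u-update.
u^{k+1} = 0.2744 + 0.0679 + 0.6857 = 1.0281
Step 4: Primal residual = |0.0679 + 0.6857| = 0.7537


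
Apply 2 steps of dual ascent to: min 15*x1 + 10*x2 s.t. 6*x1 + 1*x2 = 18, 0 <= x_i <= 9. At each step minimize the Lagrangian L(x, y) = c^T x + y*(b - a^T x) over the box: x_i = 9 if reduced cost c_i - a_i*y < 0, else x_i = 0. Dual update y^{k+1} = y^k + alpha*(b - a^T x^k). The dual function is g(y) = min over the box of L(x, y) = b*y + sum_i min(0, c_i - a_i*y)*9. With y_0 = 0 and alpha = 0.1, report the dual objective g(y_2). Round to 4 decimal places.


Dual ascent for LP: min 15*x1 + 10*x2, 6*x1 + 1*x2 = 18, 0 <= x_i <= 9
Step 1: y^k = 0.0, reduced costs: (15.0, 10.0)
  x^k = (0.0, 0.0), subgradient = b - a^T x = 18.0
  y^{k+1} = 0.0 + 0.1*18.0 = 1.8
Step 2: y^k = 1.8, reduced costs: (4.2, 8.2)
  x^k = (0.0, 0.0), subgradient = b - a^T x = 18.0
  y^{k+1} = 1.8 + 0.1*18.0 = 3.6
Dual objective at y_2 = 3.6: reduced costs (-6.6, 6.4), box minimizer x = (9.0, 0.0)
g(y_2) = b*y + (c1 - a1*y)*x1 + (c2 - a2*y)*x2 = 18*3.6 + (-6.6)*9.0 + 6.4*0.0 = 64.8 - 59.4 + 0.0 = 5.4


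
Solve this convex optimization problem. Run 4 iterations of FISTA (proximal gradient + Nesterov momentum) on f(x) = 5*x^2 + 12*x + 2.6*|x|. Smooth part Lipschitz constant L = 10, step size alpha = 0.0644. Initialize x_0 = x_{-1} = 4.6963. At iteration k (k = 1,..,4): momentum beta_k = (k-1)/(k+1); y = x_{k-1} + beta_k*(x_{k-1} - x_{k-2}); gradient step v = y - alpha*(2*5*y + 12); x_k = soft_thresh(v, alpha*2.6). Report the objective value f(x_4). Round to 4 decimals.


FISTA on f(x) = 5*x^2 + 12*x + 2.6*|x|
L = 10, alpha = 0.0644
Iteration 1: beta = 0.0, y = 4.6963 + 0.0*(4.6963 - 4.6963) = 4.6963
  grad(y) = 58.963, v = y - alpha*grad = 0.8991
  prox(v) = soft_thresh(0.8991, 0.1674) = 0.7316
Iteration 2: beta = 0.3333, y = 0.7316 + 0.3333*(0.7316 - 4.6963) = -0.5899
  grad(y) = 6.1009, v = y - alpha*grad = -0.9828
  prox(v) = soft_thresh(-0.9828, 0.1674) = -0.8154
Iteration 3: beta = 0.5, y = -0.8154 + 0.5*(-0.8154 - 0.7316) = -1.5889
  grad(y) = -3.8887, v = y - alpha*grad = -1.3384
  prox(v) = soft_thresh(-1.3384, 0.1674) = -1.171
Iteration 4: beta = 0.6, y = -1.171 + 0.6*(-1.171 + 0.8154) = -1.3844
  grad(y) = -1.8438, v = y - alpha*grad = -1.2656
  prox(v) = soft_thresh(-1.2656, 0.1674) = -1.0982
f(x_4) = 5*(-1.0982)^2 + 12*(-1.0982) + 2.6*|-1.0982| = -4.2929


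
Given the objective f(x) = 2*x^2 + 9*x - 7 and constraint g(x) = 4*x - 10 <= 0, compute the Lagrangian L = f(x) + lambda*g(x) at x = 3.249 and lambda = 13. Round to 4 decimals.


Step 1: Evaluate f(x).
f(3.249) = 2*3.249^2 + 9*3.249 - 7 = 43.353
Step 2: Evaluate g(x).
g(3.249) = 4*3.249 - 10 = 2.996
Step 3: Compute Lagrangian.
L = 43.353 + 13*2.996 = 82.301


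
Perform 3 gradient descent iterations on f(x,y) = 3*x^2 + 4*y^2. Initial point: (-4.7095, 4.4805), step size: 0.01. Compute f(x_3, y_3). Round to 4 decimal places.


Gradient descent on f(x,y) = 3*x^2 + 4*y^2.
Starting point: (-4.7095, 4.4805), alpha = 0.01
Step 1: grad_x = 2*3*-4.7095 = -28.257, grad_y = 2*4*4.4805 = 35.844
  x_1 = -4.7095 - 0.01*-28.257 = -4.4269
  y_1 = 4.4805 - 0.01*35.844 = 4.1221
Step 2: grad_x = 2*3*-4.4269 = -26.5616, grad_y = 2*4*4.1221 = 32.9765
  x_2 = -4.4269 - 0.01*-26.5616 = -4.1613
  y_2 = 4.1221 - 0.01*32.9765 = 3.7923
Step 3: grad_x = 2*3*-4.1613 = -24.9679, grad_y = 2*4*3.7923 = 30.3384
  x_3 = -4.1613 - 0.01*-24.9679 = -3.9116
  y_3 = 3.7923 - 0.01*30.3384 = 3.4889
f(-3.9116, 3.4889) = 3*(-3.9116)^2 + 4*3.4889^2 = 94.5927


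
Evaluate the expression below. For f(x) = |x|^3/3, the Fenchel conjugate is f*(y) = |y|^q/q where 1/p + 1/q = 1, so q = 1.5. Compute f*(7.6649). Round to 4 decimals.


The conjugate exponent q satisfies 1/p + 1/q = 1.
p = 3, so q = 3/(3 - 1) = 1.5
|y|^q = 7.6649^1.5 = 21.2207
f*(7.6649) = 21.2207 / 1.5 = 14.1471


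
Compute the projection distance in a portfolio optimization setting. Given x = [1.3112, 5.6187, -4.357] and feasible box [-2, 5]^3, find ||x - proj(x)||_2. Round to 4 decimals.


Project each component onto [-2, 5].
clip(1.3112) = 1.3112, clip(5.6187) = 5.0, clip(-4.357) = -2.0
Projection = [1.3112, 5.0, -2.0]
Squared diffs: [0.0, 0.3828, 5.5554]
Distance = sqrt(5.9382) = 2.4369


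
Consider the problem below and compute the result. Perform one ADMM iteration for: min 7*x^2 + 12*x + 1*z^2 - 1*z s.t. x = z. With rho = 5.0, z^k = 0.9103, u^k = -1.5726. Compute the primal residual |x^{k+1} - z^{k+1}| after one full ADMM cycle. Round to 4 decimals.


ADMM iteration with rho = 5.0, z^k = 0.9103, u^k = -1.5726
Step 1: x-update.
Minimize 7*x^2 + 12*x + (5.0/2)*(x - 0.9103 - 1.5726)^2
FOC: (2*7 + 5.0)*x = -12 + 5.0*(0.9103 + 1.5726)
x^{k+1} = 0.0218
Step 2: z-update.
Minimize 1*z^2 - 1*z + (5.0/2)*(0.0218 - z - 1.5726)^2
FOC: (2*1 + 5.0)*z = 1 + 5.0*(0.0218 - 1.5726)
z^{k+1} = -0.9648
Step 3: u-update.
u^{k+1} = -1.5726 + 0.0218 + 0.9648 = -0.5859
Step 4: Primal residual = |0.0218 + 0.9648| = 0.9867


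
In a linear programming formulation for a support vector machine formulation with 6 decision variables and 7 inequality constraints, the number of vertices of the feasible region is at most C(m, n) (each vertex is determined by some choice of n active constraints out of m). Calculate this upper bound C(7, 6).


Each vertex corresponds to some choice of n active constraints out of m, so the number of vertices is at most C(m, n) = m! / (n!(m-n)!).
m = 7, n = 6
Numerator: 7 * 6 * 5 * 4 * 3 * 2
Denominator: 6! = 720
C(7, 6) = 7


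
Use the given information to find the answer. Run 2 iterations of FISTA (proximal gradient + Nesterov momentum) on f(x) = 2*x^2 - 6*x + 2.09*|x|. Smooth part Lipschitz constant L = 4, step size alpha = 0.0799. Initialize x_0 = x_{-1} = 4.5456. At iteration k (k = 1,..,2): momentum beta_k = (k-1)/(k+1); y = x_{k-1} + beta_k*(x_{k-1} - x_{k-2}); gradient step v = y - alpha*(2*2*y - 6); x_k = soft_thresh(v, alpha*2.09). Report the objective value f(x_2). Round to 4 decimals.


FISTA on f(x) = 2*x^2 - 6*x + 2.09*|x|
L = 4, alpha = 0.0799
Iteration 1: beta = 0.0, y = 4.5456 + 0.0*(4.5456 - 4.5456) = 4.5456
  grad(y) = 12.1824, v = y - alpha*grad = 3.5722
  prox(v) = soft_thresh(3.5722, 0.167) = 3.4052
Iteration 2: beta = 0.3333, y = 3.4052 + 0.3333*(3.4052 - 4.5456) = 3.0251
  grad(y) = 6.1005, v = y - alpha*grad = 2.5377
  prox(v) = soft_thresh(2.5377, 0.167) = 2.3707
f(x_2) = 2*2.3707^2 - 6*2.3707 + 2.09*|2.3707| = 1.971


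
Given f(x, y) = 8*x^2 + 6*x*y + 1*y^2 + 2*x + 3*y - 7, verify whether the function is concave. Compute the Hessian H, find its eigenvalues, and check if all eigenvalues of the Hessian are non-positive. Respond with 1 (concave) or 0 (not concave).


The Hessian of f(x,y) = 8*x^2 + 6*x*y + 1*y^2 + 2*x + 3*y - 7 is:
H = [[16, 6], [6, 2]]
Trace = 16 + 2 = 18
Determinant = 16*2 - (6)^2 = -4
Discriminant = (18)^2 - 4*-4 = 340.0
Eigenvalues: lambda_1 = -0.2195, lambda_2 = 18.2195
The function is not concave.

0


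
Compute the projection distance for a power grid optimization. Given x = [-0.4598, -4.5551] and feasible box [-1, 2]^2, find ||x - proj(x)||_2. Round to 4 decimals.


Project each component onto [-1, 2].
clip(-0.4598) = -0.4598, clip(-4.5551) = -1.0
Projection = [-0.4598, -1.0]
Squared diffs: [0.0, 12.6387]
Distance = sqrt(12.6387) = 3.5551


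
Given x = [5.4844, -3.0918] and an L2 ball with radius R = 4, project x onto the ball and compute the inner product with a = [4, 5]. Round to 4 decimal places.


Step 1: Compute ||x|| (intermediates to 6 decimals).
||x|| = sqrt(5.4844^2 + (-3.0918)^2) = 6.295861
Step 2: Project.
Since ||x|| > R, scale = R/||x|| = 4/6.295861 = 0.635338, proj(x) = scale * x
proj(x) = [3.484448, -1.964338]
Step 3: Dot product.
a^T * proj(x) = 4*3.484448 + 5*(-1.964338) = 4.1161


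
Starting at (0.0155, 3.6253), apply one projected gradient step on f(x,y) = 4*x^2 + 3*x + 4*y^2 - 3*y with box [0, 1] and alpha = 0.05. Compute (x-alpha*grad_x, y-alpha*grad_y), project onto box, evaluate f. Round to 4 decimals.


Step 1: Compute gradient at (0.0155, 3.6253).
grad_x = 2*4*0.0155 + 3 = 3.124
grad_y = 2*4*3.6253 - 3 = 26.0024
Step 2: Gradient step.
x_raw = 0.0155 - 0.05*3.124 = -0.1407
y_raw = 3.6253 - 0.05*26.0024 = 2.3252
Step 3: Project onto [0, 1].
x_proj = clip(-0.1407) = 0.0
y_proj = clip(2.3252) = 1.0
Step 4: Evaluate f.
f(0.0, 1.0) = 1.0


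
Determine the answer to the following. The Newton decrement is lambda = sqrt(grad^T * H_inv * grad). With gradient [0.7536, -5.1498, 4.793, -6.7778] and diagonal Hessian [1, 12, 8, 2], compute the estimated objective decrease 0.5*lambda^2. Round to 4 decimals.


Step 1: H is diagonal, so H^(-1) * g = [0.7536, -0.4292, 0.5991, -3.3889].
Step 2: g^T H^(-1) g = sum_i g_i^2 / H_ii
  = (0.7536)^2/1 + (-5.1498)^2/12 + (4.793)^2/8 + (-6.7778)^2/2
  = 0.5679 + 2.21 + 2.8716 + 22.9693 = 28.6188
Step 3: Objective decrease = 0.5 * g^T H^(-1) g = 14.3094


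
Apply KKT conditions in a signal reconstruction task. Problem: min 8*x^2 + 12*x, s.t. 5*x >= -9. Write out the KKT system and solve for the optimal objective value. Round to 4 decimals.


Step 1: Try lambda = 0 (constraint inactive).
Stationarity: 2*8*x + 12 = 0
x* = -12/(2*8) = -0.75
Check constraint: 5*-0.75 = -3.75 >= -9 -- satisfied.
Step 2: Compute optimal value.
f(x*) = 8*(-0.75)^2 + 12*(-0.75) = -4.5


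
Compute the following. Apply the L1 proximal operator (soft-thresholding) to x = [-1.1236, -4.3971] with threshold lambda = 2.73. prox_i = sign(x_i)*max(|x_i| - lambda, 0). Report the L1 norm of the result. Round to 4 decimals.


Soft-thresholding with lambda = 2.73:
prox(-1.1236) = sign(-1.1236)*max(|-1.1236| - 2.73, 0) = 0.0
prox(-4.3971) = sign(-4.3971)*max(|-4.3971| - 2.73, 0) = -1.6671
prox(x) = [0.0, -1.6671]
||prox(x)||_1 = 0.0 + 1.6671 = 1.6671


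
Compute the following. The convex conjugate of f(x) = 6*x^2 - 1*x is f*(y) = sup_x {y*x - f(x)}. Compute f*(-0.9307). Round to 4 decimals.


f*(y) = sup_x {y*x - a*x^2 - b*x} = sup_x {(y-b)*x - a*x^2}
FOC: (y - b) - 2a*x = 0 => x* = (y - b)/(2a)
x* = (-0.9307 + 1)/(2*6) = 0.0058
f*(-0.9307) = (y-b)^2/(4a) = (-0.9307 + 1)^2/(4*6)
= 0.0048/24 = 0.0002


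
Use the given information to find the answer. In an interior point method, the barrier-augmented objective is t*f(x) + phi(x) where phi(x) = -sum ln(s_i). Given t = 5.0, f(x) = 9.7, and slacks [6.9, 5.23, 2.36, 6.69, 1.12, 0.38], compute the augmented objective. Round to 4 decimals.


Step 1: Compute log-barrier.
ln values: [1.9315, 1.6544, 0.8587, 1.9006, 0.1133, -0.9676]
phi = -(1.9315 + 1.6544 + 0.8587 + 1.9006 + 0.1133 - 0.9676) = -5.491
Step 2: Compute augmented objective.
t*f(x) = 5.0*9.7 = 48.5
Total = 48.5 - 5.491 = 43.009


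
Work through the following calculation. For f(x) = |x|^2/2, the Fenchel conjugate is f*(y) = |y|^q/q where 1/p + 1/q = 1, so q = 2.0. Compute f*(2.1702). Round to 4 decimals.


The conjugate exponent q satisfies 1/p + 1/q = 1.
p = 2, so q = 2/(2 - 1) = 2.0
|y|^q = 2.1702^2.0 = 4.7098
f*(2.1702) = 4.7098 / 2.0 = 2.3549


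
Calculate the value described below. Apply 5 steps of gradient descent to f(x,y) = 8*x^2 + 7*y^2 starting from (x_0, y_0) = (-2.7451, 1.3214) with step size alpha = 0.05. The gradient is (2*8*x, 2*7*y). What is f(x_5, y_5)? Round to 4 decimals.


Gradient descent on f(x,y) = 8*x^2 + 7*y^2.
Starting point: (-2.7451, 1.3214), alpha = 0.05
Step 1: grad_x = 2*8*-2.7451 = -43.9216, grad_y = 2*7*1.3214 = 18.4996
  x_1 = -2.7451 - 0.05*-43.9216 = -0.549
  y_1 = 1.3214 - 0.05*18.4996 = 0.3964
Step 2: grad_x = 2*8*-0.549 = -8.7843, grad_y = 2*7*0.3964 = 5.5499
  x_2 = -0.549 - 0.05*-8.7843 = -0.1098
  y_2 = 0.3964 - 0.05*5.5499 = 0.1189
Step 3: grad_x = 2*8*-0.1098 = -1.7569, grad_y = 2*7*0.1189 = 1.665
  x_3 = -0.1098 - 0.05*-1.7569 = -0.022
  y_3 = 0.1189 - 0.05*1.665 = 0.0357
Step 4: grad_x = 2*8*-0.022 = -0.3514, grad_y = 2*7*0.0357 = 0.4995
  x_4 = -0.022 - 0.05*-0.3514 = -0.0044
  y_4 = 0.0357 - 0.05*0.4995 = 0.0107
Step 5: grad_x = 2*8*-0.0044 = -0.0703, grad_y = 2*7*0.0107 = 0.1498
  x_5 = -0.0044 - 0.05*-0.0703 = -0.0009
  y_5 = 0.0107 - 0.05*0.1498 = 0.0032
f(-0.0009, 0.0032) = 8*(-0.0009)^2 + 7*0.0032^2 = 0.0001


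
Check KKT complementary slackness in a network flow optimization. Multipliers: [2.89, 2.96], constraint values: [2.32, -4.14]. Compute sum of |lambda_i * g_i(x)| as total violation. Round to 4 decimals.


KKT complementary slackness check:
lambda_1 * g_1 = 2.89 * 2.32 = 6.7048
lambda_2 * g_2 = 2.96 * -4.14 = -12.2544
Total violation = 6.7048 + 12.2544 = 18.9592


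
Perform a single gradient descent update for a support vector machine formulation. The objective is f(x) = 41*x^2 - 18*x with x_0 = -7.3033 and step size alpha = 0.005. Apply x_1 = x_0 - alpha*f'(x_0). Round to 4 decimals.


We compute the gradient at x_0 and apply the update.
f'(x) = 82*x - 18
f'(-7.3033) = 82*-7.3033 - 18 = -616.8706
x_1 = -7.3033 - 0.005*-616.8706 = -4.2189


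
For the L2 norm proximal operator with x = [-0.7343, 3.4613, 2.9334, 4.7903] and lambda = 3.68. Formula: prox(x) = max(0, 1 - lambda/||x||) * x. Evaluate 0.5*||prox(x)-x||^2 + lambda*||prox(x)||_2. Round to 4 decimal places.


Step 1: Compute ||x||.
||x|| = 6.6386
Step 2: Compute scaling factor.
scale = max(0, 1 - 3.68/6.6386) = 0.4457
Step 3: prox(x) = [-0.3273, 1.5426, 1.3073, 2.1349]
||prox(x)|| = 2.9586
Step 4: Proximal objective.
0.5*||prox-x||^2 = 6.7712
lambda*||prox|| = 10.8876
Total = 17.659


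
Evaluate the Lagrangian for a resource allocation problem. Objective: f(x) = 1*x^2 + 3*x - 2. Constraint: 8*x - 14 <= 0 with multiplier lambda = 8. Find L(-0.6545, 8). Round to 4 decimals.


Step 1: Evaluate f(x).
f(-0.6545) = 1*(-0.6545)^2 + 3*(-0.6545) - 2 = -3.5351
Step 2: Evaluate g(x).
g(-0.6545) = 8*-0.6545 - 14 = -19.236
Step 3: Compute Lagrangian.
L = -3.5351 + 8*-19.236 = -157.4231


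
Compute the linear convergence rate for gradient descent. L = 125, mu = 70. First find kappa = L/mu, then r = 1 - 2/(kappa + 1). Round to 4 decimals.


Step 1: Compute the condition number.
kappa = L/mu = 125/70 = 1.7857
Step 2: Compute the convergence rate.
r = 1 - 2/(kappa + 1) = 1 - 2*mu/(L + mu) = (L - mu)/(L + mu) = 55/195 = 0.2821


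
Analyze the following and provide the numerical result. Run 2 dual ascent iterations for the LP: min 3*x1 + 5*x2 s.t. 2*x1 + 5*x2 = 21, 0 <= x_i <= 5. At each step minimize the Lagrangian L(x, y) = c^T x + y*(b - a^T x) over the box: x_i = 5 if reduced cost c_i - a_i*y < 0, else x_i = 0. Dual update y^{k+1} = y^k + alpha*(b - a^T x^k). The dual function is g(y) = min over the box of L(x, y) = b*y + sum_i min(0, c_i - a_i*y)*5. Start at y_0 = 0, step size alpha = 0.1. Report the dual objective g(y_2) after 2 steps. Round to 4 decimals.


Dual ascent for LP: min 3*x1 + 5*x2, 2*x1 + 5*x2 = 21, 0 <= x_i <= 5
Step 1: y^k = 0.0, reduced costs: (3.0, 5.0)
  x^k = (0.0, 0.0), subgradient = b - a^T x = 21.0
  y^{k+1} = 0.0 + 0.1*21.0 = 2.1
Step 2: y^k = 2.1, reduced costs: (-1.2, -5.5)
  x^k = (5.0, 5.0), subgradient = b - a^T x = -14.0
  y^{k+1} = 2.1 + 0.1*-14.0 = 0.7
Dual objective at y_2 = 0.7: reduced costs (1.6, 1.5), box minimizer x = (0.0, 0.0)
g(y_2) = b*y + (c1 - a1*y)*x1 + (c2 - a2*y)*x2 = 21*0.7 + 1.6*0.0 + 1.5*0.0 = 14.7 + 0.0 + 0.0 = 14.7


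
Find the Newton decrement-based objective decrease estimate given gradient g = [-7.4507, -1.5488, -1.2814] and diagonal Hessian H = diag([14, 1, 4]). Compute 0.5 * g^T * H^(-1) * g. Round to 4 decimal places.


Step 1: H is diagonal, so H^(-1) * g = [-0.5322, -1.5488, -0.3204].
Step 2: g^T H^(-1) g = sum_i g_i^2 / H_ii
  = (-7.4507)^2/14 + (-1.5488)^2/1 + (-1.2814)^2/4
  = 3.9652 + 2.3988 + 0.4105 = 6.7745
Step 3: Objective decrease = 0.5 * g^T H^(-1) g = 3.3872


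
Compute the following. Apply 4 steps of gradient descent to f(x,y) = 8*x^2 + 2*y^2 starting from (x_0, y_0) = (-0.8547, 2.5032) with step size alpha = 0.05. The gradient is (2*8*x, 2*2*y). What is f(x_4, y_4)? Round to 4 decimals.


Gradient descent on f(x,y) = 8*x^2 + 2*y^2.
Starting point: (-0.8547, 2.5032), alpha = 0.05
Step 1: grad_x = 2*8*-0.8547 = -13.6752, grad_y = 2*2*2.5032 = 10.0128
  x_1 = -0.8547 - 0.05*-13.6752 = -0.1709
  y_1 = 2.5032 - 0.05*10.0128 = 2.0026
Step 2: grad_x = 2*8*-0.1709 = -2.735, grad_y = 2*2*2.0026 = 8.0102
  x_2 = -0.1709 - 0.05*-2.735 = -0.0342
  y_2 = 2.0026 - 0.05*8.0102 = 1.602
Step 3: grad_x = 2*8*-0.0342 = -0.547, grad_y = 2*2*1.602 = 6.4082
  x_3 = -0.0342 - 0.05*-0.547 = -0.0068
  y_3 = 1.602 - 0.05*6.4082 = 1.2816
Step 4: grad_x = 2*8*-0.0068 = -0.1094, grad_y = 2*2*1.2816 = 5.1266
  x_4 = -0.0068 - 0.05*-0.1094 = -0.0014
  y_4 = 1.2816 - 0.05*5.1266 = 1.0253
f(-0.0014, 1.0253) = 8*(-0.0014)^2 + 2*1.0253^2 = 2.1025


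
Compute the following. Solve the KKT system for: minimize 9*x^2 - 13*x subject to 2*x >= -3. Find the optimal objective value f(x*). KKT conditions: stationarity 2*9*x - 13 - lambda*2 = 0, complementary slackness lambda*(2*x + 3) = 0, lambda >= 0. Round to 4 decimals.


Step 1: Try lambda = 0 (constraint inactive).
Stationarity: 2*9*x - 13 = 0
x* = 13/(2*9) = 13/18 = 0.7222 (rounded; the exact value 13/18 is used below)
Check constraint: 2*0.7222 = 1.4444 >= -3 -- satisfied.
Step 2: Compute optimal value.
f(x*) = 9*(13/18)^2 - 13*(13/18) = -4.6944


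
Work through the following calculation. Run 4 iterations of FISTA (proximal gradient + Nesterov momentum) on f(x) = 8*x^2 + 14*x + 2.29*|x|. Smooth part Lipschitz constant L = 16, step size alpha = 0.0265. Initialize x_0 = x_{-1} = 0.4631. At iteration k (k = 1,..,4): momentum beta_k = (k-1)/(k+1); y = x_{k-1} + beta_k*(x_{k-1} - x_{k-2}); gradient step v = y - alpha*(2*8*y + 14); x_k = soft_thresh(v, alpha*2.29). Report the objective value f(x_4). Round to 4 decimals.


FISTA on f(x) = 8*x^2 + 14*x + 2.29*|x|
L = 16, alpha = 0.0265
Iteration 1: beta = 0.0, y = 0.4631 + 0.0*(0.4631 - 0.4631) = 0.4631
  grad(y) = 21.4096, v = y - alpha*grad = -0.1043
  prox(v) = soft_thresh(-0.1043, 0.0607) = -0.0436
Iteration 2: beta = 0.3333, y = -0.0436 + 0.3333*(-0.0436 - 0.4631) = -0.2125
  grad(y) = 10.6007, v = y - alpha*grad = -0.4934
  prox(v) = soft_thresh(-0.4934, 0.0607) = -0.4327
Iteration 3: beta = 0.5, y = -0.4327 + 0.5*(-0.4327 + 0.0436) = -0.6273
  grad(y) = 3.964, v = y - alpha*grad = -0.7323
  prox(v) = soft_thresh(-0.7323, 0.0607) = -0.6716
Iteration 4: beta = 0.6, y = -0.6716 + 0.6*(-0.6716 + 0.4327) = -0.815
  grad(y) = 0.9606, v = y - alpha*grad = -0.8404
  prox(v) = soft_thresh(-0.8404, 0.0607) = -0.7797
f(x_4) = 8*(-0.7797)^2 + 14*(-0.7797) + 2.29*|-0.7797| = -4.2668


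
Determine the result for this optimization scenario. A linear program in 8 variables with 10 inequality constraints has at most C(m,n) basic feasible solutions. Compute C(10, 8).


Each vertex corresponds to some choice of n active constraints out of m, so the number of vertices is at most C(m, n) = m! / (n!(m-n)!).
m = 10, n = 8
Numerator: 10 * 9 * 8 * 7 * 6 * 5 * 4 * 3
Denominator: 8! = 40320
C(10, 8) = 45


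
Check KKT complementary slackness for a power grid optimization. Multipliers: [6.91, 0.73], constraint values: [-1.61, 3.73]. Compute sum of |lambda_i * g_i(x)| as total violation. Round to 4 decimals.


KKT complementary slackness check:
lambda_1 * g_1 = 6.91 * -1.61 = -11.1251
lambda_2 * g_2 = 0.73 * 3.73 = 2.7229
Total violation = 11.1251 + 2.7229 = 13.848


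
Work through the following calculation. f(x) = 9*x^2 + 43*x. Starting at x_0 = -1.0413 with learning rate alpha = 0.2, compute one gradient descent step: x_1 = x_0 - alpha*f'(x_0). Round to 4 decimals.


We compute the gradient at x_0 and apply the update.
f'(x) = 18*x + 43
f'(-1.0413) = 18*-1.0413 + 43 = 24.2566
x_1 = -1.0413 - 0.2*24.2566 = -5.8926


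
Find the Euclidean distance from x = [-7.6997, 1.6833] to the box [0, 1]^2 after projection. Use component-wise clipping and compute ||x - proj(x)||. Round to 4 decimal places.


Project each component onto [0, 1].
clip(-7.6997) = 0.0, clip(1.6833) = 1.0
Projection = [0.0, 1.0]
Squared diffs: [59.2854, 0.4669]
Distance = sqrt(59.7523) = 7.73


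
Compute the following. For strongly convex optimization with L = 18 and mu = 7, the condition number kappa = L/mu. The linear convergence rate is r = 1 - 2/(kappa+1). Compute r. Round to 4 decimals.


Step 1: Compute the condition number.
kappa = L/mu = 18/7 = 2.5714
Step 2: Compute the convergence rate.
r = 1 - 2/(kappa + 1) = 1 - 2*mu/(L + mu) = (L - mu)/(L + mu) = 11/25 = 0.44


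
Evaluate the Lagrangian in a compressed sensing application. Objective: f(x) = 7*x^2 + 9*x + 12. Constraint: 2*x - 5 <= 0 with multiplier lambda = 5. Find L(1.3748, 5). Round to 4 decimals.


Step 1: Evaluate f(x).
f(1.3748) = 7*1.3748^2 + 9*1.3748 + 12 = 37.6037
Step 2: Evaluate g(x).
g(1.3748) = 2*1.3748 - 5 = -2.2504
Step 3: Compute Lagrangian.
L = 37.6037 + 5*-2.2504 = 26.3517


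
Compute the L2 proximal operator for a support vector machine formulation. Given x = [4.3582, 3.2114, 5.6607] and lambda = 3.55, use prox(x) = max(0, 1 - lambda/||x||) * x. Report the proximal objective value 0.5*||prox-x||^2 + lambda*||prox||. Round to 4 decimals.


Step 1: Compute ||x||.
||x|| = 7.8327
Step 2: Compute scaling factor.
scale = max(0, 1 - 3.55/7.8327) = 0.5468
Step 3: prox(x) = [2.3829, 1.7559, 3.0951]
||prox(x)|| = 4.2827
Step 4: Proximal objective.
0.5*||prox-x||^2 = 6.3013
lambda*||prox|| = 15.2036
Total = 21.5047


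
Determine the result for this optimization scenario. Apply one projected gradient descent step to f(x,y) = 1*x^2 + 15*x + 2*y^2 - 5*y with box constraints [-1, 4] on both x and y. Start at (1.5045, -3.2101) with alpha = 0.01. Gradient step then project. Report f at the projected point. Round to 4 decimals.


Step 1: Compute gradient at (1.5045, -3.2101).
grad_x = 2*1*1.5045 + 15 = 18.009
grad_y = 2*2*-3.2101 - 5 = -17.8404
Step 2: Gradient step.
x_raw = 1.5045 - 0.01*18.009 = 1.3244
y_raw = -3.2101 - 0.01*-17.8404 = -3.0317
Step 3: Project onto [-1, 4].
x_proj = clip(1.3244) = 1.3244
y_proj = clip(-3.0317) = -1.0
Step 4: Evaluate f.
f(1.3244, -1.0) = 28.6202


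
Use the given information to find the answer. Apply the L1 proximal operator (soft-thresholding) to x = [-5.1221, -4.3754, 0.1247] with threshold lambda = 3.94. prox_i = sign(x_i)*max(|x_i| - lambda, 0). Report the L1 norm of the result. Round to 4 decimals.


Soft-thresholding with lambda = 3.94:
prox(-5.1221) = sign(-5.1221)*max(|-5.1221| - 3.94, 0) = -1.1821
prox(-4.3754) = sign(-4.3754)*max(|-4.3754| - 3.94, 0) = -0.4354
prox(0.1247) = sign(0.1247)*max(|0.1247| - 3.94, 0) = 0.0
prox(x) = [-1.1821, -0.4354, 0.0]
||prox(x)||_1 = 1.1821 + 0.4354 + 0.0 = 1.6175


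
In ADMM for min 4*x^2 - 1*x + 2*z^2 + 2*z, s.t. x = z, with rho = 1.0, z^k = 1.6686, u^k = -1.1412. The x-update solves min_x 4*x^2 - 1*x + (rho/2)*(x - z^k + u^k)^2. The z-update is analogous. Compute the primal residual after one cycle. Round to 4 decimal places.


ADMM iteration with rho = 1.0, z^k = 1.6686, u^k = -1.1412
Step 1: x-update.
Minimize 4*x^2 - 1*x + (1.0/2)*(x - 1.6686 - 1.1412)^2
FOC: (2*4 + 1.0)*x = 1 + 1.0*(1.6686 + 1.1412)
x^{k+1} = 0.4233
Step 2: z-update.
Minimize 2*z^2 + 2*z + (1.0/2)*(0.4233 - z - 1.1412)^2
FOC: (2*2 + 1.0)*z = -2 + 1.0*(0.4233 - 1.1412)
z^{k+1} = -0.5436
Step 3: u-update.
u^{k+1} = -1.1412 + 0.4233 + 0.5436 = -0.1743
Step 4: Primal residual = |0.4233 + 0.5436| = 0.9669


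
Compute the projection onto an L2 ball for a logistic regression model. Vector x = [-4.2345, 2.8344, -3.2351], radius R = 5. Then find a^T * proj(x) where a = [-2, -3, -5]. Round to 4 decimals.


Step 1: Compute ||x|| (intermediates to 6 decimals).
||x|| = sqrt((-4.2345)^2 + 2.8344^2 + (-3.2351)^2) = 6.035784
Step 2: Project.
Since ||x|| > R, scale = R/||x|| = 5/6.035784 = 0.828393, proj(x) = scale * x
proj(x) = [-3.50783, 2.347997, -2.679934]
Step 3: Dot product.
a^T * proj(x) = -2*(-3.50783) - 3*2.347997 - 5*(-2.679934) = 13.3713


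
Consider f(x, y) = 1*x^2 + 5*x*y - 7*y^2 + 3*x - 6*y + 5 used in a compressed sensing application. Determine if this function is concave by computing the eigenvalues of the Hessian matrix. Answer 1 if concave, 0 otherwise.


The Hessian of f(x,y) = 1*x^2 + 5*x*y - 7*y^2 + 3*x - 6*y + 5 is:
H = [[2, 5], [5, -14]]
Trace = 2 - 14 = -12
Determinant = 2*-14 - (5)^2 = -53
Discriminant = (-12)^2 - 4*-53 = 356.0
Eigenvalues: lambda_1 = -15.434, lambda_2 = 3.434
The function is not concave.

0


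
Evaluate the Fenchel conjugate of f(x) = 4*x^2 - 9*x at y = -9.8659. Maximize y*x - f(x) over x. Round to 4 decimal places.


f*(y) = sup_x {y*x - a*x^2 - b*x} = sup_x {(y-b)*x - a*x^2}
FOC: (y - b) - 2a*x = 0 => x* = (y - b)/(2a)
x* = (-9.8659 + 9)/(2*4) = -0.1082
f*(-9.8659) = (y-b)^2/(4a) = (-9.8659 + 9)^2/(4*4)
= 0.7498/16 = 0.0469


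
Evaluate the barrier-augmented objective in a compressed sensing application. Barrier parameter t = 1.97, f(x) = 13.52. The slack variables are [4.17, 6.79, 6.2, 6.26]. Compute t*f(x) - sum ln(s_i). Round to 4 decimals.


Step 1: Compute log-barrier.
ln values: [1.4279, 1.9155, 1.8245, 1.8342]
phi = -(1.4279 + 1.9155 + 1.8245 + 1.8342) = -7.0021
Step 2: Compute augmented objective.
t*f(x) = 1.97*13.52 = 26.6344
Total = 26.6344 - 7.0021 = 19.6323


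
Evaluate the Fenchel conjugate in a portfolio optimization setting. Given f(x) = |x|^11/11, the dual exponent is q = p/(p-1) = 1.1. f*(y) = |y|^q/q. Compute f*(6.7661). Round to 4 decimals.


The conjugate exponent q satisfies 1/p + 1/q = 1.
p = 11, so q = 11/(11 - 1) = 1.1
|y|^q = 6.7661^1.1 = 8.1917
f*(6.7661) = 8.1917 / 1.1 = 7.447


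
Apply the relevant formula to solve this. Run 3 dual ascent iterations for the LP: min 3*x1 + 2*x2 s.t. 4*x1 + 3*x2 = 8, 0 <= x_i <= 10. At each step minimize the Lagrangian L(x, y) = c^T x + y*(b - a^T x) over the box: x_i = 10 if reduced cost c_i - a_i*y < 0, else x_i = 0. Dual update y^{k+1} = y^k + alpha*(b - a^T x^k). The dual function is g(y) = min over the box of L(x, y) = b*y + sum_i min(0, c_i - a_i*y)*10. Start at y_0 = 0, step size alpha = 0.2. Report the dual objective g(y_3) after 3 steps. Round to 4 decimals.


Dual ascent for LP: min 3*x1 + 2*x2, 4*x1 + 3*x2 = 8, 0 <= x_i <= 10
Step 1: y^k = 0.0, reduced costs: (3.0, 2.0)
  x^k = (0.0, 0.0), subgradient = b - a^T x = 8.0
  y^{k+1} = 0.0 + 0.2*8.0 = 1.6
Step 2: y^k = 1.6, reduced costs: (-3.4, -2.8)
  x^k = (10.0, 10.0), subgradient = b - a^T x = -62.0
  y^{k+1} = 1.6 + 0.2*-62.0 = -10.8
Step 3: y^k = -10.8, reduced costs: (46.2, 34.4)
  x^k = (0.0, 0.0), subgradient = b - a^T x = 8.0
  y^{k+1} = -10.8 + 0.2*8.0 = -9.2
Dual objective at y_3 = -9.2: reduced costs (39.8, 29.6), box minimizer x = (0.0, 0.0)
g(y_3) = b*y + (c1 - a1*y)*x1 + (c2 - a2*y)*x2 = 8*(-9.2) + 39.8*0.0 + 29.6*0.0 = -73.6 + 0.0 + 0.0 = -73.6


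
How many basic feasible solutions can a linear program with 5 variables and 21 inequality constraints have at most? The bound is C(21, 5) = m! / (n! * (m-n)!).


Each vertex corresponds to some choice of n active constraints out of m, so the number of vertices is at most C(m, n) = m! / (n!(m-n)!).
m = 21, n = 5
Numerator: 21 * 20 * 19 * 18 * 17
Denominator: 5! = 120
C(21, 5) = 20349


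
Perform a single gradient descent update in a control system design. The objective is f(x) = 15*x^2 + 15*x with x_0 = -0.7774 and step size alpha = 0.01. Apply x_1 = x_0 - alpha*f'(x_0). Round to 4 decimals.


We compute the gradient at x_0 and apply the update.
f'(x) = 30*x + 15
f'(-0.7774) = 30*-0.7774 + 15 = -8.322
x_1 = -0.7774 - 0.01*-8.322 = -0.6942


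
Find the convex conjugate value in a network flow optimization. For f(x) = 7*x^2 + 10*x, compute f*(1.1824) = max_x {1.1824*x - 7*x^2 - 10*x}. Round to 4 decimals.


f*(y) = sup_x {y*x - a*x^2 - b*x} = sup_x {(y-b)*x - a*x^2}
FOC: (y - b) - 2a*x = 0 => x* = (y - b)/(2a)
x* = (1.1824 - 10)/(2*7) = -0.6298
f*(1.1824) = (y-b)^2/(4a) = (1.1824 - 10)^2/(4*7)
= 77.7501/28 = 2.7768


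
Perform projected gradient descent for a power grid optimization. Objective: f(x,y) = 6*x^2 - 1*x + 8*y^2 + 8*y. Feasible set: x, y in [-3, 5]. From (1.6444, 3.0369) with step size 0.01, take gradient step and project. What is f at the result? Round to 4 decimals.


Step 1: Compute gradient at (1.6444, 3.0369).
grad_x = 2*6*1.6444 - 1 = 18.7328
grad_y = 2*8*3.0369 + 8 = 56.5904
Step 2: Gradient step.
x_raw = 1.6444 - 0.01*18.7328 = 1.4571
y_raw = 3.0369 - 0.01*56.5904 = 2.471
Step 3: Project onto [-3, 5].
x_proj = clip(1.4571) = 1.4571
y_proj = clip(2.471) = 2.471
Step 4: Evaluate f.
f(1.4571, 2.471) = 79.8958


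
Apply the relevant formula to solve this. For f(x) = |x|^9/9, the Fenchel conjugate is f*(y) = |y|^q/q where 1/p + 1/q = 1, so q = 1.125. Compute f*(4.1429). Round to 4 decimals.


The conjugate exponent q satisfies 1/p + 1/q = 1.
p = 9, so q = 9/(9 - 1) = 1.125
|y|^q = 4.1429^1.125 = 4.9484
f*(4.1429) = 4.9484 / 1.125 = 4.3986


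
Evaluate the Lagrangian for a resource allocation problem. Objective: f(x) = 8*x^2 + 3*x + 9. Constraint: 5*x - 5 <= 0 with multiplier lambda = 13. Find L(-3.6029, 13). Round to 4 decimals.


Step 1: Evaluate f(x).
f(-3.6029) = 8*(-3.6029)^2 + 3*(-3.6029) + 9 = 102.0384
Step 2: Evaluate g(x).
g(-3.6029) = 5*-3.6029 - 5 = -23.0145
Step 3: Compute Lagrangian.
L = 102.0384 + 13*-23.0145 = -197.1501


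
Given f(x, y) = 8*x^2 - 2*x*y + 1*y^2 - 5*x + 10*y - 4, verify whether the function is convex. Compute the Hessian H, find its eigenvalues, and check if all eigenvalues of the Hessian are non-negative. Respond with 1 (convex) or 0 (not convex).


The Hessian of f(x,y) = 8*x^2 - 2*x*y + 1*y^2 - 5*x + 10*y - 4 is:
H = [[16, -2], [-2, 2]]
Trace = 16 + 2 = 18
Determinant = 16*2 - (-2)^2 = 28
Discriminant = (18)^2 - 4*28 = 212.0
Eigenvalues: lambda_1 = 1.7199, lambda_2 = 16.2801
The function is convex.

1


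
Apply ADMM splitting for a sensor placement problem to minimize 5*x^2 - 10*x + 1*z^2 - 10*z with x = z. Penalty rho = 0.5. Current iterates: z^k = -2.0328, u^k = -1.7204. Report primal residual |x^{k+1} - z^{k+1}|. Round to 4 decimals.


ADMM iteration with rho = 0.5, z^k = -2.0328, u^k = -1.7204
Step 1: x-update.
Minimize 5*x^2 - 10*x + (0.5/2)*(x + 2.0328 - 1.7204)^2
FOC: (2*5 + 0.5)*x = 10 + 0.5*(-2.0328 + 1.7204)
x^{k+1} = 0.9375
Step 2: z-update.
Minimize 1*z^2 - 10*z + (0.5/2)*(0.9375 - z - 1.7204)^2
FOC: (2*1 + 0.5)*z = 10 + 0.5*(0.9375 - 1.7204)
z^{k+1} = 3.8434
Step 3: u-update.
u^{k+1} = -1.7204 + 0.9375 - 3.8434 = -4.6263
Step 4: Primal residual = |0.9375 - 3.8434| = 2.9059


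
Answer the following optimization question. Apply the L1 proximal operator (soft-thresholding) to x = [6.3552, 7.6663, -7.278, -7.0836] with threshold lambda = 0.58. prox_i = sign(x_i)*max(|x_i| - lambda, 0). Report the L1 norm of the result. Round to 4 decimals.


Soft-thresholding with lambda = 0.58:
prox(6.3552) = sign(6.3552)*max(|6.3552| - 0.58, 0) = 5.7752
prox(7.6663) = sign(7.6663)*max(|7.6663| - 0.58, 0) = 7.0863
prox(-7.278) = sign(-7.278)*max(|-7.278| - 0.58, 0) = -6.698
prox(-7.0836) = sign(-7.0836)*max(|-7.0836| - 0.58, 0) = -6.5036
prox(x) = [5.7752, 7.0863, -6.698, -6.5036]
||prox(x)||_1 = 5.7752 + 7.0863 + 6.698 + 6.5036 = 26.0631


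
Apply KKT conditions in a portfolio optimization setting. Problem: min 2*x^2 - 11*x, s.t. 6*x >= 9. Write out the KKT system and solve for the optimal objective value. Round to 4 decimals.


Step 1: Try lambda = 0 (constraint inactive).
Stationarity: 2*2*x - 11 = 0
x* = 11/(2*2) = 2.75
Check constraint: 6*2.75 = 16.5 >= 9 -- satisfied.
Step 2: Compute optimal value.
f(x*) = 2*2.75^2 - 11*2.75 = -15.125


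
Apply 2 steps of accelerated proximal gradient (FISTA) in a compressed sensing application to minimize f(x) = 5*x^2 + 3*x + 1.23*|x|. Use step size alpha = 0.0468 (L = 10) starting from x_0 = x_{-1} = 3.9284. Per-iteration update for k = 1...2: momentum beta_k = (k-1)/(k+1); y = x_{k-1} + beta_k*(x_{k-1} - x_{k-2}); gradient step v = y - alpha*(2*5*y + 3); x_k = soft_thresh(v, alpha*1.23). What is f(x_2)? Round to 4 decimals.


FISTA on f(x) = 5*x^2 + 3*x + 1.23*|x|
L = 10, alpha = 0.0468
Iteration 1: beta = 0.0, y = 3.9284 + 0.0*(3.9284 - 3.9284) = 3.9284
  grad(y) = 42.284, v = y - alpha*grad = 1.9495
  prox(v) = soft_thresh(1.9495, 0.0576) = 1.8919
Iteration 2: beta = 0.3333, y = 1.8919 + 0.3333*(1.8919 - 3.9284) = 1.2131
  grad(y) = 15.1313, v = y - alpha*grad = 0.505
  prox(v) = soft_thresh(0.505, 0.0576) = 0.4474
f(x_2) = 5*0.4474^2 + 3*0.4474 + 1.23*|0.4474| = 2.8935


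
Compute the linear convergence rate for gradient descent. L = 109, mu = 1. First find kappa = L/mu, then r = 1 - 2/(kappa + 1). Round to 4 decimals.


Step 1: Compute the condition number.
kappa = L/mu = 109/1 = 109.0
Step 2: Compute the convergence rate.
r = 1 - 2/(kappa + 1) = 1 - 2*mu/(L + mu) = (L - mu)/(L + mu) = 108/110 = 0.9818


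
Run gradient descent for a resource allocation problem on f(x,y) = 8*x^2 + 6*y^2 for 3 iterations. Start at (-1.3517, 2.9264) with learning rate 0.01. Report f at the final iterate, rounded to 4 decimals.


Gradient descent on f(x,y) = 8*x^2 + 6*y^2.
Starting point: (-1.3517, 2.9264), alpha = 0.01
Step 1: grad_x = 2*8*-1.3517 = -21.6272, grad_y = 2*6*2.9264 = 35.1168
  x_1 = -1.3517 - 0.01*-21.6272 = -1.1354
  y_1 = 2.9264 - 0.01*35.1168 = 2.5752
Step 2: grad_x = 2*8*-1.1354 = -18.1668, grad_y = 2*6*2.5752 = 30.9028
  x_2 = -1.1354 - 0.01*-18.1668 = -0.9538
  y_2 = 2.5752 - 0.01*30.9028 = 2.2662
Step 3: grad_x = 2*8*-0.9538 = -15.2602, grad_y = 2*6*2.2662 = 27.1944
  x_3 = -0.9538 - 0.01*-15.2602 = -0.8012
  y_3 = 2.2662 - 0.01*27.1944 = 1.9943
f(-0.8012, 1.9943) = 8*(-0.8012)^2 + 6*1.9943^2 = 28.9973


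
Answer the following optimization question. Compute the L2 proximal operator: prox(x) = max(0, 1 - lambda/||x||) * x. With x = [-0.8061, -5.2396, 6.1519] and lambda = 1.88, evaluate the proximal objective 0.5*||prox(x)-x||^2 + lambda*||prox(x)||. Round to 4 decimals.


Step 1: Compute ||x||.
||x|| = 8.1209
Step 2: Compute scaling factor.
scale = max(0, 1 - 1.88/8.1209) = 0.7685
Step 3: prox(x) = [-0.6195, -4.0266, 4.7277]
||prox(x)|| = 6.2409
Step 4: Proximal objective.
0.5*||prox-x||^2 = 1.7672
lambda*||prox|| = 11.7329
Total = 13.5001


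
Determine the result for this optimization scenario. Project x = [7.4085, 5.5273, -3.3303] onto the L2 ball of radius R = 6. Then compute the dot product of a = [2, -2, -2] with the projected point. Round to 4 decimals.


Step 1: Compute ||x|| (intermediates to 6 decimals).
||x|| = sqrt(7.4085^2 + 5.5273^2 + (-3.3303)^2) = 9.824857
Step 2: Project.
Since ||x|| > R, scale = R/||x|| = 6/9.824857 = 0.610696, proj(x) = scale * x
proj(x) = [4.524341, 3.3755, -2.033801]
Step 3: Dot product.
a^T * proj(x) = 2*4.524341 - 2*3.3755 - 2*(-2.033801) = 6.3653


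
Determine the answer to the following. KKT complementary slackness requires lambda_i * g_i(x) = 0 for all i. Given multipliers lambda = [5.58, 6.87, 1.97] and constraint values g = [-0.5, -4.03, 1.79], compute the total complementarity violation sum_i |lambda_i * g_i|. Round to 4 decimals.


KKT complementary slackness check:
lambda_1 * g_1 = 5.58 * -0.5 = -2.79
lambda_2 * g_2 = 6.87 * -4.03 = -27.6861
lambda_3 * g_3 = 1.97 * 1.79 = 3.5263
Total violation = 2.79 + 27.6861 + 3.5263 = 34.0024


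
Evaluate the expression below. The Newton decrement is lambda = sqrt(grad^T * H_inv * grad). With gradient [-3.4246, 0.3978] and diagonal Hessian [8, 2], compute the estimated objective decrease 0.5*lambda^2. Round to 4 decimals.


Step 1: H is diagonal, so H^(-1) * g = [-0.4281, 0.1989].
Step 2: g^T H^(-1) g = sum_i g_i^2 / H_ii
  = (-3.4246)^2/8 + (0.3978)^2/2
  = 1.466 + 0.0791 = 1.5451
Step 3: Objective decrease = 0.5 * g^T H^(-1) g = 0.7726


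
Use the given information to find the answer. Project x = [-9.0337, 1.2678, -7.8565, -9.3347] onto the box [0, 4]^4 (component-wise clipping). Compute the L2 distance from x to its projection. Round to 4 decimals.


Project each component onto [0, 4].
clip(-9.0337) = 0.0, clip(1.2678) = 1.2678, clip(-7.8565) = 0.0, clip(-9.3347) = 0.0
Projection = [0.0, 1.2678, 0.0, 0.0]
Squared diffs: [81.6077, 0.0, 61.7246, 87.1366]
Distance = sqrt(230.4689) = 15.1812


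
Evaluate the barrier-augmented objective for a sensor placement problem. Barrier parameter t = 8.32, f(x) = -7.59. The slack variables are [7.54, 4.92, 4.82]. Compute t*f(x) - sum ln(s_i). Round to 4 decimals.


Step 1: Compute log-barrier.
ln values: [2.0202, 1.5933, 1.5728]
phi = -(2.0202 + 1.5933 + 1.5728) = -5.1863
Step 2: Compute augmented objective.
t*f(x) = 8.32*-7.59 = -63.1488
Total = -63.1488 - 5.1863 = -68.3351


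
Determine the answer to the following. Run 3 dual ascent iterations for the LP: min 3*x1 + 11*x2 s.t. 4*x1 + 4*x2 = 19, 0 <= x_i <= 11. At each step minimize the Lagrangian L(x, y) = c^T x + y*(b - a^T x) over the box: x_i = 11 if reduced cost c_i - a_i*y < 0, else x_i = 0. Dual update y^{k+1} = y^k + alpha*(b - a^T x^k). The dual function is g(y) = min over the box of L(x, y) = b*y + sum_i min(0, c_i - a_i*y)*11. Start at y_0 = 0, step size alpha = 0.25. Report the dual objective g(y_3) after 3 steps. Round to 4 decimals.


Dual ascent for LP: min 3*x1 + 11*x2, 4*x1 + 4*x2 = 19, 0 <= x_i <= 11
Step 1: y^k = 0.0, reduced costs: (3.0, 11.0)
  x^k = (0.0, 0.0), subgradient = b - a^T x = 19.0
  y^{k+1} = 0.0 + 0.25*19.0 = 4.75
Step 2: y^k = 4.75, reduced costs: (-16.0, -8.0)
  x^k = (11.0, 11.0), subgradient = b - a^T x = -69.0
  y^{k+1} = 4.75 + 0.25*-69.0 = -12.5
Step 3: y^k = -12.5, reduced costs: (53.0, 61.0)
  x^k = (0.0, 0.0), subgradient = b - a^T x = 19.0
  y^{k+1} = -12.5 + 0.25*19.0 = -7.75
Dual objective at y_3 = -7.75: reduced costs (34.0, 42.0), box minimizer x = (0.0, 0.0)
g(y_3) = b*y + (c1 - a1*y)*x1 + (c2 - a2*y)*x2 = 19*(-7.75) + 34.0*0.0 + 42.0*0.0 = -147.25 + 0.0 + 0.0 = -147.25


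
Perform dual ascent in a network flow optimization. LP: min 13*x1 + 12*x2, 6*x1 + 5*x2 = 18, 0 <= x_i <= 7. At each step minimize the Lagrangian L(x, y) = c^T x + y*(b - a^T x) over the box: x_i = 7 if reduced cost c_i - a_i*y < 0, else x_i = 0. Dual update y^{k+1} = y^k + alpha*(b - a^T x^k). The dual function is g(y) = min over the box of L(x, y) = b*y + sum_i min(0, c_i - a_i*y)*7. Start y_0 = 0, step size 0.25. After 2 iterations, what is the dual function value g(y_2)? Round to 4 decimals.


Dual ascent for LP: min 13*x1 + 12*x2, 6*x1 + 5*x2 = 18, 0 <= x_i <= 7
Step 1: y^k = 0.0, reduced costs: (13.0, 12.0)
  x^k = (0.0, 0.0), subgradient = b - a^T x = 18.0
  y^{k+1} = 0.0 + 0.25*18.0 = 4.5
Step 2: y^k = 4.5, reduced costs: (-14.0, -10.5)
  x^k = (7.0, 7.0), subgradient = b - a^T x = -59.0
  y^{k+1} = 4.5 + 0.25*-59.0 = -10.25
Dual objective at y_2 = -10.25: reduced costs (74.5, 63.25), box minimizer x = (0.0, 0.0)
g(y_2) = b*y + (c1 - a1*y)*x1 + (c2 - a2*y)*x2 = 18*(-10.25) + 74.5*0.0 + 63.25*0.0 = -184.5 + 0.0 + 0.0 = -184.5


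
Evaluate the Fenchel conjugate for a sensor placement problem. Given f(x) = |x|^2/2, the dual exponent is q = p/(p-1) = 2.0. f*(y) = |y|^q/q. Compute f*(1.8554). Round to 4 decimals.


The conjugate exponent q satisfies 1/p + 1/q = 1.
p = 2, so q = 2/(2 - 1) = 2.0
|y|^q = 1.8554^2.0 = 3.4425
f*(1.8554) = 3.4425 / 2.0 = 1.7213


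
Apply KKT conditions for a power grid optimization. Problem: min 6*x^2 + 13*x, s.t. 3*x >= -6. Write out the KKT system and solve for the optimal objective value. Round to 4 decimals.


Step 1: Try lambda = 0 (constraint inactive).
Stationarity: 2*6*x + 13 = 0
x* = -13/(2*6) = -13/12 = -1.0833 (rounded; the exact value -13/12 is used below)
Check constraint: 3*-1.0833 = -3.2499 >= -6 -- satisfied.
Step 2: Compute optimal value.
f(x*) = 6*(-13/12)^2 + 13*(-13/12) = -7.0417
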